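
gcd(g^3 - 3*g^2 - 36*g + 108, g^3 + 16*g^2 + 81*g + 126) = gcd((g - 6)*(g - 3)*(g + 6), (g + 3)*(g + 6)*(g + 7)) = g + 6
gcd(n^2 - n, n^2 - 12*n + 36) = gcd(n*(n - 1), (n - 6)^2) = 1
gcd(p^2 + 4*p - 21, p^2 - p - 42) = 1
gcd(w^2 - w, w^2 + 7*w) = w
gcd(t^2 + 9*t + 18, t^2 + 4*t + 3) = t + 3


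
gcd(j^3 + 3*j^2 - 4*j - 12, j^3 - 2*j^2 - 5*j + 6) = j + 2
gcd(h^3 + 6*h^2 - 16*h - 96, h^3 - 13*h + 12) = h + 4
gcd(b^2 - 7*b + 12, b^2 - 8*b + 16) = b - 4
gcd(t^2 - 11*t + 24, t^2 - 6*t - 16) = t - 8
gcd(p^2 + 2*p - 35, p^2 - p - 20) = p - 5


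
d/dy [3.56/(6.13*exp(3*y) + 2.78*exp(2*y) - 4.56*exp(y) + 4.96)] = (-65.4684*exp(2*y) - 19.7936*exp(y) + 16.2336)*exp(y)/(6.13*exp(3*y) + 2.78*exp(2*y) - 4.56*exp(y) + 4.96)^2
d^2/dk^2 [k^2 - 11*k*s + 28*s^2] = 2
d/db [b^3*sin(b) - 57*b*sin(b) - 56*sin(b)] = b^3*cos(b) + 3*b^2*sin(b) - 57*b*cos(b) - 57*sin(b) - 56*cos(b)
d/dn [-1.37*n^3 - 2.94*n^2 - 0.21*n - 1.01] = -4.11*n^2 - 5.88*n - 0.21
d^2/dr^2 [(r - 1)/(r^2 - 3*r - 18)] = 2*((4 - 3*r)*(-r^2 + 3*r + 18) - (r - 1)*(2*r - 3)^2)/(-r^2 + 3*r + 18)^3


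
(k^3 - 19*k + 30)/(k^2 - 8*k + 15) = (k^2 + 3*k - 10)/(k - 5)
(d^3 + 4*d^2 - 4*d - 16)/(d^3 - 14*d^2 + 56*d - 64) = (d^2 + 6*d + 8)/(d^2 - 12*d + 32)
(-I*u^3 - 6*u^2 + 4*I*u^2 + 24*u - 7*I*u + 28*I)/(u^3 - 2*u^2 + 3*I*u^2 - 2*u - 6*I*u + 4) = (-I*u^2 + u*(-7 + 4*I) + 28)/(u^2 + 2*u*(-1 + I) - 4*I)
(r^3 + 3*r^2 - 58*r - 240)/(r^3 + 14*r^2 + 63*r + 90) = (r - 8)/(r + 3)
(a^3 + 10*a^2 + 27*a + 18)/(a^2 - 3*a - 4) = (a^2 + 9*a + 18)/(a - 4)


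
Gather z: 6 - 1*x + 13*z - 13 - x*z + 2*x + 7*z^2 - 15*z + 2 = x + 7*z^2 + z*(-x - 2) - 5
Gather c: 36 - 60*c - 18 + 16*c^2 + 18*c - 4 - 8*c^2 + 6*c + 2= 8*c^2 - 36*c + 16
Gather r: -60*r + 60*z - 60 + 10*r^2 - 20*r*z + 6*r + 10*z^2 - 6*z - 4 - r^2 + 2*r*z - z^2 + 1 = 9*r^2 + r*(-18*z - 54) + 9*z^2 + 54*z - 63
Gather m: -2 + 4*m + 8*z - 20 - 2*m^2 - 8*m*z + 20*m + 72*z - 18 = -2*m^2 + m*(24 - 8*z) + 80*z - 40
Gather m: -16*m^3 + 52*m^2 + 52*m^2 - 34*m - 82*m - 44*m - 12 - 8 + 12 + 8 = -16*m^3 + 104*m^2 - 160*m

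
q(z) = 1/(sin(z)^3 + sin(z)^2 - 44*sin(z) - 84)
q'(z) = (-3*sin(z)^2*cos(z) - 2*sin(z)*cos(z) + 44*cos(z))/(sin(z)^3 + sin(z)^2 - 44*sin(z) - 84)^2 = (-3*sin(z)^2 - 2*sin(z) + 44)*cos(z)/(sin(z)^3 + sin(z)^2 - 44*sin(z) - 84)^2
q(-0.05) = -0.01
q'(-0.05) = 0.01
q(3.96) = -0.02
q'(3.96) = -0.01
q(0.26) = -0.01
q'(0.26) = 0.00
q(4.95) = -0.02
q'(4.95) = 0.01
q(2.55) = -0.01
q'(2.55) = -0.00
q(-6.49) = -0.01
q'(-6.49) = 0.01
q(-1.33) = -0.02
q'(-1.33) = 0.01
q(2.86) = -0.01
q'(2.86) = -0.00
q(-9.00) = -0.02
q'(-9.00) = -0.00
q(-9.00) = -0.02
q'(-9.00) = -0.00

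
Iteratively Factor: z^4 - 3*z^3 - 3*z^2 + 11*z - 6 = (z - 3)*(z^3 - 3*z + 2) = (z - 3)*(z + 2)*(z^2 - 2*z + 1) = (z - 3)*(z - 1)*(z + 2)*(z - 1)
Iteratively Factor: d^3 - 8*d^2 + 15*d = (d)*(d^2 - 8*d + 15) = d*(d - 5)*(d - 3)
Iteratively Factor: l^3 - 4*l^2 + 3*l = (l - 1)*(l^2 - 3*l) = (l - 3)*(l - 1)*(l)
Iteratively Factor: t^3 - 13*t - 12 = (t + 3)*(t^2 - 3*t - 4) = (t + 1)*(t + 3)*(t - 4)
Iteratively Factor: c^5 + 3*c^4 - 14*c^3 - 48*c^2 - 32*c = (c - 4)*(c^4 + 7*c^3 + 14*c^2 + 8*c) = (c - 4)*(c + 4)*(c^3 + 3*c^2 + 2*c) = (c - 4)*(c + 1)*(c + 4)*(c^2 + 2*c) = (c - 4)*(c + 1)*(c + 2)*(c + 4)*(c)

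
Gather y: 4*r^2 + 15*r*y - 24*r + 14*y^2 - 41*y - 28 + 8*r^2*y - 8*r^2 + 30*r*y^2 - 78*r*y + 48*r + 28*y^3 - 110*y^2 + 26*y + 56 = -4*r^2 + 24*r + 28*y^3 + y^2*(30*r - 96) + y*(8*r^2 - 63*r - 15) + 28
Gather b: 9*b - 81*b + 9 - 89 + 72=-72*b - 8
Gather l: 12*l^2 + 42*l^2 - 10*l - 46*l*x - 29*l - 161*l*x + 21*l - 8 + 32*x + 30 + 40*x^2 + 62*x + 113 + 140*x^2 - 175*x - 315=54*l^2 + l*(-207*x - 18) + 180*x^2 - 81*x - 180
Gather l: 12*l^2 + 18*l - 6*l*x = 12*l^2 + l*(18 - 6*x)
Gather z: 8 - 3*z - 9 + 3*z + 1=0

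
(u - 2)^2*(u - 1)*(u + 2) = u^4 - 3*u^3 - 2*u^2 + 12*u - 8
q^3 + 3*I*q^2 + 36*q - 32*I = (q - 4*I)*(q - I)*(q + 8*I)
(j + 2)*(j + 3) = j^2 + 5*j + 6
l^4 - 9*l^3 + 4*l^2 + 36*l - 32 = (l - 8)*(l - 2)*(l - 1)*(l + 2)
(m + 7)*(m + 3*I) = m^2 + 7*m + 3*I*m + 21*I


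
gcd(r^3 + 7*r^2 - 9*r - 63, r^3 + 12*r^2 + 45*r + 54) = r + 3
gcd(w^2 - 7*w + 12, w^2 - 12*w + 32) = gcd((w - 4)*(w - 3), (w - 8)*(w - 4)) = w - 4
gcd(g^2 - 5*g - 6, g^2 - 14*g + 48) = g - 6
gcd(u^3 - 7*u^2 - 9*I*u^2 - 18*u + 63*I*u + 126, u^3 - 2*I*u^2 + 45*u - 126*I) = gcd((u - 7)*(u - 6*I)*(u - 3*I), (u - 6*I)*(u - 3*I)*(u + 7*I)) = u^2 - 9*I*u - 18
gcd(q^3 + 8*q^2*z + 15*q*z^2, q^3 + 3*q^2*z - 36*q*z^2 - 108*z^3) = q + 3*z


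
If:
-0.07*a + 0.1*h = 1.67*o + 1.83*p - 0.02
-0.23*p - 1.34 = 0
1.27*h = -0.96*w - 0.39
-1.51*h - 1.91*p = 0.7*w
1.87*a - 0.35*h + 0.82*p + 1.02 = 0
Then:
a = 5.67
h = 19.54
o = 7.33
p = -5.83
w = -26.26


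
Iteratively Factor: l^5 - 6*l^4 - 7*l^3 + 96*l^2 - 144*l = (l)*(l^4 - 6*l^3 - 7*l^2 + 96*l - 144) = l*(l - 4)*(l^3 - 2*l^2 - 15*l + 36) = l*(l - 4)*(l - 3)*(l^2 + l - 12) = l*(l - 4)*(l - 3)^2*(l + 4)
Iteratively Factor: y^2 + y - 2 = (y + 2)*(y - 1)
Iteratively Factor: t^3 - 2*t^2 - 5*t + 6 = (t - 3)*(t^2 + t - 2) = (t - 3)*(t + 2)*(t - 1)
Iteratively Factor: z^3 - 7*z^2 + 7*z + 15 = (z - 5)*(z^2 - 2*z - 3) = (z - 5)*(z - 3)*(z + 1)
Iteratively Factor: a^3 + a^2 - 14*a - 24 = (a + 3)*(a^2 - 2*a - 8) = (a + 2)*(a + 3)*(a - 4)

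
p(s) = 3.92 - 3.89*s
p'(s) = -3.89000000000000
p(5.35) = -16.89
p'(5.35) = -3.89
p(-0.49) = 5.83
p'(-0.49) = -3.89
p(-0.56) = 6.10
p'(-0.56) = -3.89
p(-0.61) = 6.29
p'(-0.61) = -3.89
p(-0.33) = 5.20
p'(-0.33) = -3.89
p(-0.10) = 4.31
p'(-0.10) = -3.89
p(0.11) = 3.49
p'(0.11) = -3.89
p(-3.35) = 16.95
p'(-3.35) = -3.89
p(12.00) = -42.76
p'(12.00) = -3.89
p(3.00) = -7.75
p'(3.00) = -3.89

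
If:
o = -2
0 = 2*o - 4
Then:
No Solution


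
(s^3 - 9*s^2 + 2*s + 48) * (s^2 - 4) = s^5 - 9*s^4 - 2*s^3 + 84*s^2 - 8*s - 192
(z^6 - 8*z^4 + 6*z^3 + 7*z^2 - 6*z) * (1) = z^6 - 8*z^4 + 6*z^3 + 7*z^2 - 6*z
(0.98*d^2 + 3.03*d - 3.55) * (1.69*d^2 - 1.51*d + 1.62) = 1.6562*d^4 + 3.6409*d^3 - 8.9872*d^2 + 10.2691*d - 5.751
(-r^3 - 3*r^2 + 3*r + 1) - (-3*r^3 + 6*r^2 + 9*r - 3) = 2*r^3 - 9*r^2 - 6*r + 4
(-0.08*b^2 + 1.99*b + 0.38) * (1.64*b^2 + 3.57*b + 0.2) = -0.1312*b^4 + 2.978*b^3 + 7.7115*b^2 + 1.7546*b + 0.076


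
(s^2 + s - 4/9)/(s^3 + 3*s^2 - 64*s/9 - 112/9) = (3*s - 1)/(3*s^2 + 5*s - 28)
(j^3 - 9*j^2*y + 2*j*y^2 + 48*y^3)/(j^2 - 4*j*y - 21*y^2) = (-j^3 + 9*j^2*y - 2*j*y^2 - 48*y^3)/(-j^2 + 4*j*y + 21*y^2)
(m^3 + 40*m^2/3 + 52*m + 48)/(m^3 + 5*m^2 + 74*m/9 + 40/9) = 3*(m^2 + 12*m + 36)/(3*m^2 + 11*m + 10)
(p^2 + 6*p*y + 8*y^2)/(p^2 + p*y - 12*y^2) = (-p - 2*y)/(-p + 3*y)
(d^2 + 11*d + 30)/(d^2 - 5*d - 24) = (d^2 + 11*d + 30)/(d^2 - 5*d - 24)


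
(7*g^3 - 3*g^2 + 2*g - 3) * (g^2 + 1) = 7*g^5 - 3*g^4 + 9*g^3 - 6*g^2 + 2*g - 3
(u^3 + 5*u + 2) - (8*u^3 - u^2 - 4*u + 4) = -7*u^3 + u^2 + 9*u - 2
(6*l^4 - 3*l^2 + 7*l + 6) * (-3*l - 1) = -18*l^5 - 6*l^4 + 9*l^3 - 18*l^2 - 25*l - 6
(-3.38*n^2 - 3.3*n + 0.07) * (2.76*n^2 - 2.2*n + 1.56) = -9.3288*n^4 - 1.672*n^3 + 2.1804*n^2 - 5.302*n + 0.1092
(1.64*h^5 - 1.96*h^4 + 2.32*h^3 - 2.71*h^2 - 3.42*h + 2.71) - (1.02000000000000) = 1.64*h^5 - 1.96*h^4 + 2.32*h^3 - 2.71*h^2 - 3.42*h + 1.69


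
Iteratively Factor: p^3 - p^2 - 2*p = (p - 2)*(p^2 + p) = p*(p - 2)*(p + 1)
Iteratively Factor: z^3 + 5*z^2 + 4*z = (z + 1)*(z^2 + 4*z) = (z + 1)*(z + 4)*(z)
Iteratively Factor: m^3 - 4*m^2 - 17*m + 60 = (m + 4)*(m^2 - 8*m + 15) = (m - 3)*(m + 4)*(m - 5)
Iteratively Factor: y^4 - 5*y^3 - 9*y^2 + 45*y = (y - 3)*(y^3 - 2*y^2 - 15*y) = (y - 5)*(y - 3)*(y^2 + 3*y) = y*(y - 5)*(y - 3)*(y + 3)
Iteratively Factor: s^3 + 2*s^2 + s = (s)*(s^2 + 2*s + 1) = s*(s + 1)*(s + 1)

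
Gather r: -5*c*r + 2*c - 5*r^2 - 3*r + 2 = 2*c - 5*r^2 + r*(-5*c - 3) + 2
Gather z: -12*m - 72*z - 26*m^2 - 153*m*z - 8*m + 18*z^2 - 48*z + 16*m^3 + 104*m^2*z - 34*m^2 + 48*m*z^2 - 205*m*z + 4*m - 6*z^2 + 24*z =16*m^3 - 60*m^2 - 16*m + z^2*(48*m + 12) + z*(104*m^2 - 358*m - 96)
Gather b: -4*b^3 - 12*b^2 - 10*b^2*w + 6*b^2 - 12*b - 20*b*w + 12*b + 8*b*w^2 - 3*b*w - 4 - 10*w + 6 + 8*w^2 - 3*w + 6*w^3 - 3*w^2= -4*b^3 + b^2*(-10*w - 6) + b*(8*w^2 - 23*w) + 6*w^3 + 5*w^2 - 13*w + 2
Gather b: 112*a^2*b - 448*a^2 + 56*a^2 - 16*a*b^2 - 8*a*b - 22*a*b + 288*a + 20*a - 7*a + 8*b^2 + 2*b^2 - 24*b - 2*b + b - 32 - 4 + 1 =-392*a^2 + 301*a + b^2*(10 - 16*a) + b*(112*a^2 - 30*a - 25) - 35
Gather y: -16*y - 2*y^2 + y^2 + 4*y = -y^2 - 12*y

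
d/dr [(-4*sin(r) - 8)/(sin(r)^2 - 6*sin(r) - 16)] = 4*cos(r)/(sin(r) - 8)^2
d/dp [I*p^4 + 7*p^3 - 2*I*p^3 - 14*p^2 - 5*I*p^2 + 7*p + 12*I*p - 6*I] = 4*I*p^3 + p^2*(21 - 6*I) + p*(-28 - 10*I) + 7 + 12*I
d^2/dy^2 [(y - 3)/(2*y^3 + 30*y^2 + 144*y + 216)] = 3*(y^3 - 3*y^2 - 69*y - 171)/(y^7 + 33*y^6 + 459*y^5 + 3483*y^4 + 15552*y^3 + 40824*y^2 + 58320*y + 34992)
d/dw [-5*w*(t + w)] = -5*t - 10*w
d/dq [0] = 0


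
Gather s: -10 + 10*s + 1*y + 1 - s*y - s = s*(9 - y) + y - 9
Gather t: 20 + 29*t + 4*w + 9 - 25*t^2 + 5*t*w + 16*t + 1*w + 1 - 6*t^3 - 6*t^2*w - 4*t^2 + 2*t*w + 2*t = -6*t^3 + t^2*(-6*w - 29) + t*(7*w + 47) + 5*w + 30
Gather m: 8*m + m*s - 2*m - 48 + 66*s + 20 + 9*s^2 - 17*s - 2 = m*(s + 6) + 9*s^2 + 49*s - 30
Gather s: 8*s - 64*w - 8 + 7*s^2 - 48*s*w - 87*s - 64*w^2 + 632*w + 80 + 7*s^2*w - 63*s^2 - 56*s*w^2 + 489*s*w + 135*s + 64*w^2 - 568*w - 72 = s^2*(7*w - 56) + s*(-56*w^2 + 441*w + 56)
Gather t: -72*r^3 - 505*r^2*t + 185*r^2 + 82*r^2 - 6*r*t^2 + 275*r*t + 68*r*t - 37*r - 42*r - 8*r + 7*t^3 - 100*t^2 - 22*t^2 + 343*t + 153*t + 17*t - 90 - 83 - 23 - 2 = -72*r^3 + 267*r^2 - 87*r + 7*t^3 + t^2*(-6*r - 122) + t*(-505*r^2 + 343*r + 513) - 198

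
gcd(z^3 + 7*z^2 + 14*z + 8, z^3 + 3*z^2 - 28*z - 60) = z + 2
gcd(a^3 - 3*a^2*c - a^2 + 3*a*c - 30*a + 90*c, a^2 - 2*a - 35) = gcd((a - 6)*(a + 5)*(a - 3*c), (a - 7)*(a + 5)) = a + 5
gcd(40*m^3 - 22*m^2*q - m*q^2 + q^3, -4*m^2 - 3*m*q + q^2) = -4*m + q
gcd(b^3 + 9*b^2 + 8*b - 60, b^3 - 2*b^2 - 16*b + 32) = b - 2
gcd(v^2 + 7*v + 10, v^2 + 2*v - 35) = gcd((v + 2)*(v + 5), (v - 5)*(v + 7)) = 1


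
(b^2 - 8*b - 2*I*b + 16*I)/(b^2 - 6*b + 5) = (b^2 - 8*b - 2*I*b + 16*I)/(b^2 - 6*b + 5)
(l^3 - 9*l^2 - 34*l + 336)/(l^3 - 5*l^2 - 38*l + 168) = (l - 8)/(l - 4)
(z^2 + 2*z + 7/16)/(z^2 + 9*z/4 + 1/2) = (z + 7/4)/(z + 2)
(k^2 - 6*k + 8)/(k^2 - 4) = (k - 4)/(k + 2)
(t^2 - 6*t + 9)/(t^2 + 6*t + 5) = (t^2 - 6*t + 9)/(t^2 + 6*t + 5)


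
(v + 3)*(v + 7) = v^2 + 10*v + 21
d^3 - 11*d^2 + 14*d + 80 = (d - 8)*(d - 5)*(d + 2)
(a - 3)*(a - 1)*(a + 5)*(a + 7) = a^4 + 8*a^3 - 10*a^2 - 104*a + 105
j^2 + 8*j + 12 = (j + 2)*(j + 6)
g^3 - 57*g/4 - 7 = (g - 4)*(g + 1/2)*(g + 7/2)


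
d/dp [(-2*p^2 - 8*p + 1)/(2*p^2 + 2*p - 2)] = (3*p^2 + p + 7/2)/(p^4 + 2*p^3 - p^2 - 2*p + 1)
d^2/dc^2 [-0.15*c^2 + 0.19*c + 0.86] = -0.300000000000000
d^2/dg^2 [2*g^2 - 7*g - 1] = 4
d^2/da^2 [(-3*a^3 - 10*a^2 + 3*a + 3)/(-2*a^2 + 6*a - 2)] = (51*a^3 - 66*a^2 + 45*a - 23)/(a^6 - 9*a^5 + 30*a^4 - 45*a^3 + 30*a^2 - 9*a + 1)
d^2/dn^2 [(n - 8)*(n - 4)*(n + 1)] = 6*n - 22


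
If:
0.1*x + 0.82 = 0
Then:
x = -8.20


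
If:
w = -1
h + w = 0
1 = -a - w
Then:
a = 0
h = 1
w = -1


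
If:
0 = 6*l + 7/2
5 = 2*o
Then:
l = -7/12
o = 5/2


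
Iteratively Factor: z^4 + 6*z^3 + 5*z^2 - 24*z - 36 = (z + 2)*(z^3 + 4*z^2 - 3*z - 18) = (z + 2)*(z + 3)*(z^2 + z - 6) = (z + 2)*(z + 3)^2*(z - 2)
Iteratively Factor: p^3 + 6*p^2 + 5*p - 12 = (p - 1)*(p^2 + 7*p + 12) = (p - 1)*(p + 4)*(p + 3)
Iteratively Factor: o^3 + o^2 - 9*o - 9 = (o + 1)*(o^2 - 9) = (o + 1)*(o + 3)*(o - 3)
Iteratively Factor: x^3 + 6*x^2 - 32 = (x + 4)*(x^2 + 2*x - 8) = (x - 2)*(x + 4)*(x + 4)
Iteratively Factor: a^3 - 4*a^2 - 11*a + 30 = (a + 3)*(a^2 - 7*a + 10) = (a - 2)*(a + 3)*(a - 5)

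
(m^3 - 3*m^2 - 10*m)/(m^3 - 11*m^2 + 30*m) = (m + 2)/(m - 6)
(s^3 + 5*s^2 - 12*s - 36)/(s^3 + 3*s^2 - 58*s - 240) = (s^2 - s - 6)/(s^2 - 3*s - 40)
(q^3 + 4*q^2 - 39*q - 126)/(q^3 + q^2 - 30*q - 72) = (q + 7)/(q + 4)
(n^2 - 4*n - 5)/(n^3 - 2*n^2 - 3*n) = (n - 5)/(n*(n - 3))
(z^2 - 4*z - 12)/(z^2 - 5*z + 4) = (z^2 - 4*z - 12)/(z^2 - 5*z + 4)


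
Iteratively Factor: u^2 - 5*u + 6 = (u - 3)*(u - 2)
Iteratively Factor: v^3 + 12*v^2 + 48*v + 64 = (v + 4)*(v^2 + 8*v + 16) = (v + 4)^2*(v + 4)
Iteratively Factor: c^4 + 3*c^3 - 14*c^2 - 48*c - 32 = (c + 1)*(c^3 + 2*c^2 - 16*c - 32) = (c + 1)*(c + 4)*(c^2 - 2*c - 8) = (c + 1)*(c + 2)*(c + 4)*(c - 4)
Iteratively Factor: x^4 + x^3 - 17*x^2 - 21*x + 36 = (x + 3)*(x^3 - 2*x^2 - 11*x + 12) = (x - 4)*(x + 3)*(x^2 + 2*x - 3) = (x - 4)*(x + 3)^2*(x - 1)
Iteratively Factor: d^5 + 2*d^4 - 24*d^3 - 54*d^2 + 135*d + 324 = (d - 4)*(d^4 + 6*d^3 - 54*d - 81) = (d - 4)*(d - 3)*(d^3 + 9*d^2 + 27*d + 27) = (d - 4)*(d - 3)*(d + 3)*(d^2 + 6*d + 9) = (d - 4)*(d - 3)*(d + 3)^2*(d + 3)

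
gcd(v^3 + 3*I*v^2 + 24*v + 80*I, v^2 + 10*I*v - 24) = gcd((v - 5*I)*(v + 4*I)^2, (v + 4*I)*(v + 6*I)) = v + 4*I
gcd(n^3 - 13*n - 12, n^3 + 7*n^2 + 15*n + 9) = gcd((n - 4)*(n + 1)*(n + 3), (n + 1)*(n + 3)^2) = n^2 + 4*n + 3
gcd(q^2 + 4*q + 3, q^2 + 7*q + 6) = q + 1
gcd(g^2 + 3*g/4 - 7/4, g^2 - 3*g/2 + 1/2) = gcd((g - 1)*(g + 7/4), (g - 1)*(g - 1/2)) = g - 1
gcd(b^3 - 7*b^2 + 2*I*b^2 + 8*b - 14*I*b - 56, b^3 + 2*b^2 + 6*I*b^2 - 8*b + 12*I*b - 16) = b + 4*I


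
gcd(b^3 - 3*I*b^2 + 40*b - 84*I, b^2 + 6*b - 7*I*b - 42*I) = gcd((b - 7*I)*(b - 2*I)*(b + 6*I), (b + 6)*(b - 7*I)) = b - 7*I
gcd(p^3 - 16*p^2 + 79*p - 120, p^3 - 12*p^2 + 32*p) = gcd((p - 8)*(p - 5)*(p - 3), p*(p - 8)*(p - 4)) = p - 8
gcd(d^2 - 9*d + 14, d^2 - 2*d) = d - 2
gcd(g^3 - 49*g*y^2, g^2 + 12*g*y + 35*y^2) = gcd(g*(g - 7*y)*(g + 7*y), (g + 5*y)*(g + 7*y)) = g + 7*y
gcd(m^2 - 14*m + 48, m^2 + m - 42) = m - 6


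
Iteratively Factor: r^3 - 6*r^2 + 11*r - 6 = (r - 3)*(r^2 - 3*r + 2) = (r - 3)*(r - 1)*(r - 2)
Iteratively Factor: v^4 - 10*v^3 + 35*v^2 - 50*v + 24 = (v - 3)*(v^3 - 7*v^2 + 14*v - 8) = (v - 3)*(v - 1)*(v^2 - 6*v + 8) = (v - 3)*(v - 2)*(v - 1)*(v - 4)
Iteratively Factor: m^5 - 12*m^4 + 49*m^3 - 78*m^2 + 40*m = (m)*(m^4 - 12*m^3 + 49*m^2 - 78*m + 40) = m*(m - 4)*(m^3 - 8*m^2 + 17*m - 10) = m*(m - 5)*(m - 4)*(m^2 - 3*m + 2) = m*(m - 5)*(m - 4)*(m - 1)*(m - 2)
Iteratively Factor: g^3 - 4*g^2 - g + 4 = (g + 1)*(g^2 - 5*g + 4) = (g - 4)*(g + 1)*(g - 1)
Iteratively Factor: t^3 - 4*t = (t)*(t^2 - 4) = t*(t + 2)*(t - 2)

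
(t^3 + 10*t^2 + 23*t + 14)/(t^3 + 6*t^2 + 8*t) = (t^2 + 8*t + 7)/(t*(t + 4))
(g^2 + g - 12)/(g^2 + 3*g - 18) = (g + 4)/(g + 6)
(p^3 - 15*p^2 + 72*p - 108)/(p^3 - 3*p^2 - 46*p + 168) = (p^2 - 9*p + 18)/(p^2 + 3*p - 28)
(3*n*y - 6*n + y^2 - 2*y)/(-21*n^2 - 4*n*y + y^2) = (y - 2)/(-7*n + y)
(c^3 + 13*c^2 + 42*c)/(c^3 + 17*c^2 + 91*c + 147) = c*(c + 6)/(c^2 + 10*c + 21)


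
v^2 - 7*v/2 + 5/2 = (v - 5/2)*(v - 1)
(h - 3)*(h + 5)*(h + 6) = h^3 + 8*h^2 - 3*h - 90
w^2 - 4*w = w*(w - 4)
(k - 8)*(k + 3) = k^2 - 5*k - 24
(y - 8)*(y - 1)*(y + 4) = y^3 - 5*y^2 - 28*y + 32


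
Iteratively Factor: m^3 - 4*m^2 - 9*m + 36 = (m - 3)*(m^2 - m - 12) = (m - 4)*(m - 3)*(m + 3)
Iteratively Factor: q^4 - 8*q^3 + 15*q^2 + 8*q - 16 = (q - 1)*(q^3 - 7*q^2 + 8*q + 16) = (q - 1)*(q + 1)*(q^2 - 8*q + 16) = (q - 4)*(q - 1)*(q + 1)*(q - 4)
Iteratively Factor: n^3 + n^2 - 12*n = (n)*(n^2 + n - 12) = n*(n + 4)*(n - 3)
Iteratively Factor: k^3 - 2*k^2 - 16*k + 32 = (k + 4)*(k^2 - 6*k + 8) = (k - 2)*(k + 4)*(k - 4)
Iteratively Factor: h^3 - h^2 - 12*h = (h)*(h^2 - h - 12) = h*(h - 4)*(h + 3)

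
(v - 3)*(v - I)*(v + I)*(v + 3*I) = v^4 - 3*v^3 + 3*I*v^3 + v^2 - 9*I*v^2 - 3*v + 3*I*v - 9*I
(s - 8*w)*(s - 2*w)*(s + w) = s^3 - 9*s^2*w + 6*s*w^2 + 16*w^3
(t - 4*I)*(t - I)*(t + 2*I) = t^3 - 3*I*t^2 + 6*t - 8*I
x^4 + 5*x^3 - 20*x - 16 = (x - 2)*(x + 1)*(x + 2)*(x + 4)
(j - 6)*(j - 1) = j^2 - 7*j + 6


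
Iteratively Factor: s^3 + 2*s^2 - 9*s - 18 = (s + 3)*(s^2 - s - 6) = (s - 3)*(s + 3)*(s + 2)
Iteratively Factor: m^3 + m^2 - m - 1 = (m + 1)*(m^2 - 1) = (m + 1)^2*(m - 1)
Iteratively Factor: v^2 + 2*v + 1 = (v + 1)*(v + 1)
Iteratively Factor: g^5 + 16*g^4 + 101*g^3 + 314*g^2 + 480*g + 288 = (g + 2)*(g^4 + 14*g^3 + 73*g^2 + 168*g + 144) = (g + 2)*(g + 3)*(g^3 + 11*g^2 + 40*g + 48) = (g + 2)*(g + 3)*(g + 4)*(g^2 + 7*g + 12) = (g + 2)*(g + 3)^2*(g + 4)*(g + 4)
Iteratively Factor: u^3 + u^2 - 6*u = (u - 2)*(u^2 + 3*u) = u*(u - 2)*(u + 3)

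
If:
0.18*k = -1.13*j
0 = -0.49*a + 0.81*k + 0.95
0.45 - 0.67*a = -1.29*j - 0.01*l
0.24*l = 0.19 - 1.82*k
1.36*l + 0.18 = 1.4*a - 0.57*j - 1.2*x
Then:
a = 0.94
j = 0.10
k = -0.61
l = 5.38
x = -5.20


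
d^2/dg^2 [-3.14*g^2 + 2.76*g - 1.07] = -6.28000000000000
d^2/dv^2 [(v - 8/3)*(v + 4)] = 2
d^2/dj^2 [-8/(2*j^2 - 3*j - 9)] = 16*(-4*j^2 + 6*j + (4*j - 3)^2 + 18)/(-2*j^2 + 3*j + 9)^3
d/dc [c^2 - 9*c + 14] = 2*c - 9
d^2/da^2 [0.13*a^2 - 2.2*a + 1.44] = 0.260000000000000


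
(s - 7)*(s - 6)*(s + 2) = s^3 - 11*s^2 + 16*s + 84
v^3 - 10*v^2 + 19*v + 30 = (v - 6)*(v - 5)*(v + 1)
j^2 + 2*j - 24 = (j - 4)*(j + 6)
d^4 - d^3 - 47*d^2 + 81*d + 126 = (d - 6)*(d - 3)*(d + 1)*(d + 7)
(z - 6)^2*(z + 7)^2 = z^4 + 2*z^3 - 83*z^2 - 84*z + 1764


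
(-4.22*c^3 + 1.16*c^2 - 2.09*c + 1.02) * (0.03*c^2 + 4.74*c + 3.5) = -0.1266*c^5 - 19.968*c^4 - 9.3343*c^3 - 5.816*c^2 - 2.4802*c + 3.57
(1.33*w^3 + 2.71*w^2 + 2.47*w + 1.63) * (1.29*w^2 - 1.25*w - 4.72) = 1.7157*w^5 + 1.8334*w^4 - 6.4788*w^3 - 13.776*w^2 - 13.6959*w - 7.6936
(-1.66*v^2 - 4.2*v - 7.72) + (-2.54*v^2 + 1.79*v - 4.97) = -4.2*v^2 - 2.41*v - 12.69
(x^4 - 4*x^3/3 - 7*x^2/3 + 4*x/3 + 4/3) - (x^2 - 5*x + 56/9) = x^4 - 4*x^3/3 - 10*x^2/3 + 19*x/3 - 44/9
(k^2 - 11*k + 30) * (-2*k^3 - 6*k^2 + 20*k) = -2*k^5 + 16*k^4 + 26*k^3 - 400*k^2 + 600*k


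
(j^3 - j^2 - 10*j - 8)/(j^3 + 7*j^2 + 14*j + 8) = (j - 4)/(j + 4)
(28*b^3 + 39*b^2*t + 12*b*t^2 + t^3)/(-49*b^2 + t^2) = (4*b^2 + 5*b*t + t^2)/(-7*b + t)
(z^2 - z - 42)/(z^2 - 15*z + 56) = (z + 6)/(z - 8)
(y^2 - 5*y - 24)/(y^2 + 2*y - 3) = (y - 8)/(y - 1)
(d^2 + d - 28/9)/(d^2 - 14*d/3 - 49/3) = (d - 4/3)/(d - 7)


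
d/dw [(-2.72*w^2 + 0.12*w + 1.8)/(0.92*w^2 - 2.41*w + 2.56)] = (6.4448*w^2 - 17.2384*w + 4.6452)/(0.8464*w^4 - 4.4344*w^3 + 10.5185*w^2 - 12.3392*w + 6.5536)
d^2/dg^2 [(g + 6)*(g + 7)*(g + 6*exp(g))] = 6*g^2*exp(g) + 102*g*exp(g) + 6*g + 420*exp(g) + 26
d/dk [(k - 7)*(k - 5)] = 2*k - 12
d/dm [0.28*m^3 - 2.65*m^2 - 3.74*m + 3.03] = 0.84*m^2 - 5.3*m - 3.74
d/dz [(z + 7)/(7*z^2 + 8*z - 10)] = (7*z^2 + 8*z - 2*(z + 7)*(7*z + 4) - 10)/(7*z^2 + 8*z - 10)^2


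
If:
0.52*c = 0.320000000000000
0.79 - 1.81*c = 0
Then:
No Solution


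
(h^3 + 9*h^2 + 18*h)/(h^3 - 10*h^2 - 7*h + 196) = h*(h^2 + 9*h + 18)/(h^3 - 10*h^2 - 7*h + 196)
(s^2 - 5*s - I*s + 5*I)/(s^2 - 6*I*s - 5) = (s - 5)/(s - 5*I)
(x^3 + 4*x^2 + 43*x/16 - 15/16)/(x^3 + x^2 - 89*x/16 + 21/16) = (4*x + 5)/(4*x - 7)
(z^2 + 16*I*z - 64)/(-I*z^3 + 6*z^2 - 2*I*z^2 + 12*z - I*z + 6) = (I*z^2 - 16*z - 64*I)/(z^3 + z^2*(2 + 6*I) + z*(1 + 12*I) + 6*I)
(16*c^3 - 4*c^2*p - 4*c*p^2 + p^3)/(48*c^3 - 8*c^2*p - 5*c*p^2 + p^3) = (-4*c^2 + p^2)/(-12*c^2 - c*p + p^2)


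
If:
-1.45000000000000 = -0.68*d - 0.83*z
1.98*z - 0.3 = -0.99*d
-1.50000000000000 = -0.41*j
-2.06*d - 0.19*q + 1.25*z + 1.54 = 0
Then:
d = 5.00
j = 3.66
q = -61.52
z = -2.35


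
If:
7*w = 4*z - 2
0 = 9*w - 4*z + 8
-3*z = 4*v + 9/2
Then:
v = 39/16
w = -3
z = -19/4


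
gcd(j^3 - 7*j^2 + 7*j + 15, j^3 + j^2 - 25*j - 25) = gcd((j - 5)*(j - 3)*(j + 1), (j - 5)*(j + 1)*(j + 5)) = j^2 - 4*j - 5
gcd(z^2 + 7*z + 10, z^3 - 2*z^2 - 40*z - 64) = z + 2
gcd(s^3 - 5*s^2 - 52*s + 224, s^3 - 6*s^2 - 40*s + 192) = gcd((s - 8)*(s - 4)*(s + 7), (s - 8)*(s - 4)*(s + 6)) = s^2 - 12*s + 32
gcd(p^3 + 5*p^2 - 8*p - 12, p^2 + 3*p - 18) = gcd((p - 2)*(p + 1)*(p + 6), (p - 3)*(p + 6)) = p + 6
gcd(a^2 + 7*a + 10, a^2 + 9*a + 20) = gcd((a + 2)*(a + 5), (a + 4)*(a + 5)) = a + 5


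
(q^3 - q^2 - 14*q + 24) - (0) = q^3 - q^2 - 14*q + 24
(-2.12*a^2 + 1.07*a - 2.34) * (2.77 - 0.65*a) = 1.378*a^3 - 6.5679*a^2 + 4.4849*a - 6.4818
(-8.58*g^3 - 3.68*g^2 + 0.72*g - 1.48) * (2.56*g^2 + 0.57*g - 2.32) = -21.9648*g^5 - 14.3114*g^4 + 19.6512*g^3 + 5.1592*g^2 - 2.514*g + 3.4336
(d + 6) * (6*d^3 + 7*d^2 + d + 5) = 6*d^4 + 43*d^3 + 43*d^2 + 11*d + 30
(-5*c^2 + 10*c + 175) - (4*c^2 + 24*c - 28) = -9*c^2 - 14*c + 203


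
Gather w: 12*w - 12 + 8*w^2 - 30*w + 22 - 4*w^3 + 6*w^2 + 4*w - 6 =-4*w^3 + 14*w^2 - 14*w + 4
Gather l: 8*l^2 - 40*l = 8*l^2 - 40*l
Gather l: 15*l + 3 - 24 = 15*l - 21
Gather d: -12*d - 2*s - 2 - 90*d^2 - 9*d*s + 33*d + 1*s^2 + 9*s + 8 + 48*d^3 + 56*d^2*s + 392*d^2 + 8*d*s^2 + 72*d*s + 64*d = 48*d^3 + d^2*(56*s + 302) + d*(8*s^2 + 63*s + 85) + s^2 + 7*s + 6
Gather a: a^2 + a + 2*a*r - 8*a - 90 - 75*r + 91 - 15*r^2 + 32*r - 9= a^2 + a*(2*r - 7) - 15*r^2 - 43*r - 8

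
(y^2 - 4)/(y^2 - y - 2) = (y + 2)/(y + 1)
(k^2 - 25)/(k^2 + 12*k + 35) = (k - 5)/(k + 7)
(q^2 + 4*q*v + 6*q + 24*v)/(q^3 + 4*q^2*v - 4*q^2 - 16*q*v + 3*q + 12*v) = (q + 6)/(q^2 - 4*q + 3)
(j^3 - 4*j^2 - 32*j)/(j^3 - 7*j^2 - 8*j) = (j + 4)/(j + 1)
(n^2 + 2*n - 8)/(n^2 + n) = (n^2 + 2*n - 8)/(n*(n + 1))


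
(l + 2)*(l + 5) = l^2 + 7*l + 10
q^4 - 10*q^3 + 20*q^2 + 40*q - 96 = (q - 6)*(q - 4)*(q - 2)*(q + 2)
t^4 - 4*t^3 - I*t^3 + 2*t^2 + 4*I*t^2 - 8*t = t*(t - 4)*(t - 2*I)*(t + I)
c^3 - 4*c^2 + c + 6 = (c - 3)*(c - 2)*(c + 1)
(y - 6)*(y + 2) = y^2 - 4*y - 12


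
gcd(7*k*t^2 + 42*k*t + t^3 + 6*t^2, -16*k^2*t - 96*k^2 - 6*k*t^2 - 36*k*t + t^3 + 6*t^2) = t + 6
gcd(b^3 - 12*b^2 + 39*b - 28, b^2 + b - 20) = b - 4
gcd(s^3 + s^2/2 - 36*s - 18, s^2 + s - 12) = 1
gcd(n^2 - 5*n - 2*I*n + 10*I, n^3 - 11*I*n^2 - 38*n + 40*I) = n - 2*I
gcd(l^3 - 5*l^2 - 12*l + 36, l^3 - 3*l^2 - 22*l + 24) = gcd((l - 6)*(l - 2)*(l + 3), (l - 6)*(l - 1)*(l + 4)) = l - 6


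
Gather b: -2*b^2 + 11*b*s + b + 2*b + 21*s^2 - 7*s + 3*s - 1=-2*b^2 + b*(11*s + 3) + 21*s^2 - 4*s - 1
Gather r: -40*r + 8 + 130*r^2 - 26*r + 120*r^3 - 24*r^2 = 120*r^3 + 106*r^2 - 66*r + 8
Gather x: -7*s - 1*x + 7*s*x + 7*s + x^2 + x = 7*s*x + x^2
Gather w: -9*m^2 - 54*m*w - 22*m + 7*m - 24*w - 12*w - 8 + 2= -9*m^2 - 15*m + w*(-54*m - 36) - 6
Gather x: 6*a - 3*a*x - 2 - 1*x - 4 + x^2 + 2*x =6*a + x^2 + x*(1 - 3*a) - 6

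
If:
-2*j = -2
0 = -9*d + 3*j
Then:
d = 1/3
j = 1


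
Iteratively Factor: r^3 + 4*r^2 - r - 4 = (r - 1)*(r^2 + 5*r + 4) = (r - 1)*(r + 4)*(r + 1)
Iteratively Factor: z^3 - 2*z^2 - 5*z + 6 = (z + 2)*(z^2 - 4*z + 3) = (z - 1)*(z + 2)*(z - 3)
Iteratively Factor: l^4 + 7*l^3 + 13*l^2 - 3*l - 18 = (l + 3)*(l^3 + 4*l^2 + l - 6) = (l + 2)*(l + 3)*(l^2 + 2*l - 3) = (l + 2)*(l + 3)^2*(l - 1)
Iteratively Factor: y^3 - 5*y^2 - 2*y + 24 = (y + 2)*(y^2 - 7*y + 12) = (y - 4)*(y + 2)*(y - 3)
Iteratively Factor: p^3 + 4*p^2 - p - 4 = (p + 1)*(p^2 + 3*p - 4) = (p - 1)*(p + 1)*(p + 4)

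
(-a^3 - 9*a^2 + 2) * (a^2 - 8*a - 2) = -a^5 - a^4 + 74*a^3 + 20*a^2 - 16*a - 4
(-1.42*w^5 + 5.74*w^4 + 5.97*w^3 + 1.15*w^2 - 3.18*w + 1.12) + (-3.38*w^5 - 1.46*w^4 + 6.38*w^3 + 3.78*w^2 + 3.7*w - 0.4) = -4.8*w^5 + 4.28*w^4 + 12.35*w^3 + 4.93*w^2 + 0.52*w + 0.72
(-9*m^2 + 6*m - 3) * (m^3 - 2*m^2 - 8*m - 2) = -9*m^5 + 24*m^4 + 57*m^3 - 24*m^2 + 12*m + 6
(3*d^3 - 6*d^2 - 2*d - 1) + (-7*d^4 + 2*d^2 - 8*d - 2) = -7*d^4 + 3*d^3 - 4*d^2 - 10*d - 3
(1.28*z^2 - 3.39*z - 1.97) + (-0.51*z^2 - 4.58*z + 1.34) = 0.77*z^2 - 7.97*z - 0.63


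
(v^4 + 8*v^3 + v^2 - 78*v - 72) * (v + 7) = v^5 + 15*v^4 + 57*v^3 - 71*v^2 - 618*v - 504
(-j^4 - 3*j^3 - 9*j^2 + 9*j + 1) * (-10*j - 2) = 10*j^5 + 32*j^4 + 96*j^3 - 72*j^2 - 28*j - 2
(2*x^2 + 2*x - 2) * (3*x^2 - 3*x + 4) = 6*x^4 - 4*x^2 + 14*x - 8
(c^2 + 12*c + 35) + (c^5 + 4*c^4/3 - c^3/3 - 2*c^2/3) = c^5 + 4*c^4/3 - c^3/3 + c^2/3 + 12*c + 35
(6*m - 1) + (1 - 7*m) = -m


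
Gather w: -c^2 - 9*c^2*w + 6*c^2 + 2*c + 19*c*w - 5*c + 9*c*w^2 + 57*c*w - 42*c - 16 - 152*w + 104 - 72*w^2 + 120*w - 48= 5*c^2 - 45*c + w^2*(9*c - 72) + w*(-9*c^2 + 76*c - 32) + 40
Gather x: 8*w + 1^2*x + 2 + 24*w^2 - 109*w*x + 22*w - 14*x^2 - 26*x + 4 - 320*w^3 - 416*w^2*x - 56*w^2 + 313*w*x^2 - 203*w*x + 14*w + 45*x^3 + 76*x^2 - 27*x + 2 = -320*w^3 - 32*w^2 + 44*w + 45*x^3 + x^2*(313*w + 62) + x*(-416*w^2 - 312*w - 52) + 8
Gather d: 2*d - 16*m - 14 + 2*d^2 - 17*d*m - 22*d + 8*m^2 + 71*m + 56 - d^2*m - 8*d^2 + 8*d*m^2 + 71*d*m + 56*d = d^2*(-m - 6) + d*(8*m^2 + 54*m + 36) + 8*m^2 + 55*m + 42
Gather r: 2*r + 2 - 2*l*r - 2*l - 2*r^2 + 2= -2*l - 2*r^2 + r*(2 - 2*l) + 4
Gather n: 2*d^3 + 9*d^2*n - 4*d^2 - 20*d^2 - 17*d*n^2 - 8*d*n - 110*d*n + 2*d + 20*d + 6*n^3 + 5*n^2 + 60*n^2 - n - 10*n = 2*d^3 - 24*d^2 + 22*d + 6*n^3 + n^2*(65 - 17*d) + n*(9*d^2 - 118*d - 11)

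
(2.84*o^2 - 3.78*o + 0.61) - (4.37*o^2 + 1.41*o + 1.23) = -1.53*o^2 - 5.19*o - 0.62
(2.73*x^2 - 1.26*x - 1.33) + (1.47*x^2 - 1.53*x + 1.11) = 4.2*x^2 - 2.79*x - 0.22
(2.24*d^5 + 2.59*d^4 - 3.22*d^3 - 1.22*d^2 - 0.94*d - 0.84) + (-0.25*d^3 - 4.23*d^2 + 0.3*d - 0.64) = 2.24*d^5 + 2.59*d^4 - 3.47*d^3 - 5.45*d^2 - 0.64*d - 1.48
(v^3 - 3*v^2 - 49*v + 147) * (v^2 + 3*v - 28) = v^5 - 86*v^3 + 84*v^2 + 1813*v - 4116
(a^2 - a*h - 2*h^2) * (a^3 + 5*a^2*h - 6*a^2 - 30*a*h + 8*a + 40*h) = a^5 + 4*a^4*h - 6*a^4 - 7*a^3*h^2 - 24*a^3*h + 8*a^3 - 10*a^2*h^3 + 42*a^2*h^2 + 32*a^2*h + 60*a*h^3 - 56*a*h^2 - 80*h^3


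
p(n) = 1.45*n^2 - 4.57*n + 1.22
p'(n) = 2.9*n - 4.57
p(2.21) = -1.80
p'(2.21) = 1.84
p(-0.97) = 7.02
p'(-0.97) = -7.38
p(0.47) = -0.61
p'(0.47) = -3.21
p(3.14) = 1.17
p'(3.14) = 4.54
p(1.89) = -2.24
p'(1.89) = 0.91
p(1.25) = -2.23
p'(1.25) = -0.94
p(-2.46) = 21.24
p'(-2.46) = -11.70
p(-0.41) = 3.34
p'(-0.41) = -5.76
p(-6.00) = 80.84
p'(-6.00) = -21.97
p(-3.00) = 27.98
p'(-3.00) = -13.27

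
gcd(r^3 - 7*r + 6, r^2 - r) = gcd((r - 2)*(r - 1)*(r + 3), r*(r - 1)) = r - 1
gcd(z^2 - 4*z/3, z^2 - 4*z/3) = z^2 - 4*z/3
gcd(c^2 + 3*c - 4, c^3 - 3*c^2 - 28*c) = c + 4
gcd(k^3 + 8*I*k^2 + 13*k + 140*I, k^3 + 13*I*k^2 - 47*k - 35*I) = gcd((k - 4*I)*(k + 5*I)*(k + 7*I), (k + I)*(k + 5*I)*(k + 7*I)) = k^2 + 12*I*k - 35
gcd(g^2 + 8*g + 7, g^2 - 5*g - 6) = g + 1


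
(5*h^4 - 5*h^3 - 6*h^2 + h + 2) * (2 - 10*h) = -50*h^5 + 60*h^4 + 50*h^3 - 22*h^2 - 18*h + 4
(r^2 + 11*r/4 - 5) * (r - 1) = r^3 + 7*r^2/4 - 31*r/4 + 5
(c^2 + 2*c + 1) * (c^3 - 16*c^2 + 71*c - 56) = c^5 - 14*c^4 + 40*c^3 + 70*c^2 - 41*c - 56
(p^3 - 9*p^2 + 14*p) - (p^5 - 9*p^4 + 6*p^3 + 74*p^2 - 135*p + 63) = -p^5 + 9*p^4 - 5*p^3 - 83*p^2 + 149*p - 63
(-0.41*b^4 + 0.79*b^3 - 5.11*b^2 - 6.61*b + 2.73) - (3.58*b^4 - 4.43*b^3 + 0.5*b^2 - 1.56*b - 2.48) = -3.99*b^4 + 5.22*b^3 - 5.61*b^2 - 5.05*b + 5.21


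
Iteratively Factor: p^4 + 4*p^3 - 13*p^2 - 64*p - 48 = (p + 1)*(p^3 + 3*p^2 - 16*p - 48) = (p + 1)*(p + 4)*(p^2 - p - 12) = (p - 4)*(p + 1)*(p + 4)*(p + 3)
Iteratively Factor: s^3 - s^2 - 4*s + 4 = (s - 2)*(s^2 + s - 2) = (s - 2)*(s - 1)*(s + 2)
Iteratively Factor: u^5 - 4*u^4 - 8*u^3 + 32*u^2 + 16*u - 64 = (u + 2)*(u^4 - 6*u^3 + 4*u^2 + 24*u - 32) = (u - 4)*(u + 2)*(u^3 - 2*u^2 - 4*u + 8) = (u - 4)*(u - 2)*(u + 2)*(u^2 - 4) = (u - 4)*(u - 2)^2*(u + 2)*(u + 2)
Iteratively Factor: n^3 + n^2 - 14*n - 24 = (n + 2)*(n^2 - n - 12) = (n + 2)*(n + 3)*(n - 4)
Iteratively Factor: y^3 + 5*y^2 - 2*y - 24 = (y - 2)*(y^2 + 7*y + 12) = (y - 2)*(y + 4)*(y + 3)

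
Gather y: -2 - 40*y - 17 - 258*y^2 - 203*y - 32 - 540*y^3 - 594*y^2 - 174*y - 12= -540*y^3 - 852*y^2 - 417*y - 63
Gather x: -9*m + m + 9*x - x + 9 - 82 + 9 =-8*m + 8*x - 64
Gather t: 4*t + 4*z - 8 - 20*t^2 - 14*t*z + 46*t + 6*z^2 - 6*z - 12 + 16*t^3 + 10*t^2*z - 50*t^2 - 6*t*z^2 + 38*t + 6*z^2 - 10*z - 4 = 16*t^3 + t^2*(10*z - 70) + t*(-6*z^2 - 14*z + 88) + 12*z^2 - 12*z - 24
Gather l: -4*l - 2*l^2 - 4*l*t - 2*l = -2*l^2 + l*(-4*t - 6)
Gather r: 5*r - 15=5*r - 15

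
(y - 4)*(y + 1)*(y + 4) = y^3 + y^2 - 16*y - 16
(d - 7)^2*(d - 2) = d^3 - 16*d^2 + 77*d - 98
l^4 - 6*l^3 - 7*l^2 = l^2*(l - 7)*(l + 1)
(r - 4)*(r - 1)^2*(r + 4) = r^4 - 2*r^3 - 15*r^2 + 32*r - 16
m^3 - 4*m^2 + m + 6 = (m - 3)*(m - 2)*(m + 1)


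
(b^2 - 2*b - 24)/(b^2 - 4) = (b^2 - 2*b - 24)/(b^2 - 4)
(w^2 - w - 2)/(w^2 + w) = (w - 2)/w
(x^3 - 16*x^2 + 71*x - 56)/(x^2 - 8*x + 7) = x - 8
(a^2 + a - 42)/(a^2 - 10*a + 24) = (a + 7)/(a - 4)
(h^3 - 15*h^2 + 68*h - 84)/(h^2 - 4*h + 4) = (h^2 - 13*h + 42)/(h - 2)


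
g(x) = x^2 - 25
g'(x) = 2*x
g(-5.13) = 1.32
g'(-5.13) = -10.26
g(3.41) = -13.37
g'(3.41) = 6.82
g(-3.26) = -14.37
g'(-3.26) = -6.52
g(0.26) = -24.93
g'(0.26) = 0.52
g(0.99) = -24.02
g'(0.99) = 1.98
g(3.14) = -15.14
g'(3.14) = 6.28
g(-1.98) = -21.08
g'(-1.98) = -3.96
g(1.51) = -22.72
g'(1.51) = 3.02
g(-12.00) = 119.00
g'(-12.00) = -24.00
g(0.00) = -25.00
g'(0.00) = 0.00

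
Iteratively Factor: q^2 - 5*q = (q - 5)*(q)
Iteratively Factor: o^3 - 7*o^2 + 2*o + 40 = (o - 4)*(o^2 - 3*o - 10) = (o - 4)*(o + 2)*(o - 5)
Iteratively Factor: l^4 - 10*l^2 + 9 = (l + 3)*(l^3 - 3*l^2 - l + 3) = (l - 1)*(l + 3)*(l^2 - 2*l - 3) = (l - 3)*(l - 1)*(l + 3)*(l + 1)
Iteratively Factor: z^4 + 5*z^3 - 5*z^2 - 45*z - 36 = (z + 3)*(z^3 + 2*z^2 - 11*z - 12) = (z - 3)*(z + 3)*(z^2 + 5*z + 4) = (z - 3)*(z + 1)*(z + 3)*(z + 4)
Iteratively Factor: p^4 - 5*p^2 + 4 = (p - 1)*(p^3 + p^2 - 4*p - 4) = (p - 1)*(p + 1)*(p^2 - 4) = (p - 1)*(p + 1)*(p + 2)*(p - 2)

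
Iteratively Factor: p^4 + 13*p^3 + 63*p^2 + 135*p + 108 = (p + 4)*(p^3 + 9*p^2 + 27*p + 27) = (p + 3)*(p + 4)*(p^2 + 6*p + 9) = (p + 3)^2*(p + 4)*(p + 3)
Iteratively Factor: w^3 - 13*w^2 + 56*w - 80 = (w - 4)*(w^2 - 9*w + 20) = (w - 5)*(w - 4)*(w - 4)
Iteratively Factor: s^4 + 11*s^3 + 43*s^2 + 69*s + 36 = (s + 1)*(s^3 + 10*s^2 + 33*s + 36) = (s + 1)*(s + 3)*(s^2 + 7*s + 12) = (s + 1)*(s + 3)*(s + 4)*(s + 3)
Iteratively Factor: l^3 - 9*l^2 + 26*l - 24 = (l - 4)*(l^2 - 5*l + 6) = (l - 4)*(l - 3)*(l - 2)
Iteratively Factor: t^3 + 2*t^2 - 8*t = (t)*(t^2 + 2*t - 8) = t*(t + 4)*(t - 2)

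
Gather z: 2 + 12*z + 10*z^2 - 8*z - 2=10*z^2 + 4*z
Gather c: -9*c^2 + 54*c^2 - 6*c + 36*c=45*c^2 + 30*c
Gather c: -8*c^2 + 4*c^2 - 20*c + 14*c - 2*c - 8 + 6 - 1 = -4*c^2 - 8*c - 3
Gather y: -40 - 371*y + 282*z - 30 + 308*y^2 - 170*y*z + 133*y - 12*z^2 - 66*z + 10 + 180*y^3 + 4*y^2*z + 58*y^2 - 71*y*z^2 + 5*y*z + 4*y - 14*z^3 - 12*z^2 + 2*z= 180*y^3 + y^2*(4*z + 366) + y*(-71*z^2 - 165*z - 234) - 14*z^3 - 24*z^2 + 218*z - 60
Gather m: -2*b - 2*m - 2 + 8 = -2*b - 2*m + 6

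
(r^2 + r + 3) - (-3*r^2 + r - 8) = 4*r^2 + 11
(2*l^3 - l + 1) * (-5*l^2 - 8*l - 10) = -10*l^5 - 16*l^4 - 15*l^3 + 3*l^2 + 2*l - 10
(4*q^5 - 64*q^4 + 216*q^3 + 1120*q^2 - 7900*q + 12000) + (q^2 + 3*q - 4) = 4*q^5 - 64*q^4 + 216*q^3 + 1121*q^2 - 7897*q + 11996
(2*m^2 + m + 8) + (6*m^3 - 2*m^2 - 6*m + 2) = 6*m^3 - 5*m + 10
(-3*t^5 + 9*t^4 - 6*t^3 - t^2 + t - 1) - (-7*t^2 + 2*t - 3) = -3*t^5 + 9*t^4 - 6*t^3 + 6*t^2 - t + 2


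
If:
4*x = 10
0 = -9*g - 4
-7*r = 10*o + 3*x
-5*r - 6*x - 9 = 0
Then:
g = -4/9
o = 261/100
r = -24/5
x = 5/2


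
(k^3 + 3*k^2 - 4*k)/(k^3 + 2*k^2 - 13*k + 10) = k*(k + 4)/(k^2 + 3*k - 10)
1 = 1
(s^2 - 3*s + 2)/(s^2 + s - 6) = (s - 1)/(s + 3)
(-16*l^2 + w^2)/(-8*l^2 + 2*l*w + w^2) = (-4*l + w)/(-2*l + w)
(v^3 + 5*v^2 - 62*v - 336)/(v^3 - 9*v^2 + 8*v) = (v^2 + 13*v + 42)/(v*(v - 1))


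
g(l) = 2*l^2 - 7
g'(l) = 4*l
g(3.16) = 12.97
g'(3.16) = 12.64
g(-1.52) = -2.38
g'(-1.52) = -6.08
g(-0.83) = -5.62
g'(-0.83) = -3.32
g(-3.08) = 11.97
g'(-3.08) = -12.32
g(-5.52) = 53.94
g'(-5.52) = -22.08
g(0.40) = -6.68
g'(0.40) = 1.60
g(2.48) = 5.30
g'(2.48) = 9.92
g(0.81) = -5.69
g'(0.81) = 3.24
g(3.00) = 11.00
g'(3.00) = 12.00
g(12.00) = 281.00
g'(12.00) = 48.00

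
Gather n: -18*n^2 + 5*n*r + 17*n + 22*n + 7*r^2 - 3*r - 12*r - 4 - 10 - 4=-18*n^2 + n*(5*r + 39) + 7*r^2 - 15*r - 18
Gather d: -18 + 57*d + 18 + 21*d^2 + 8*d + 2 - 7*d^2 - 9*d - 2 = 14*d^2 + 56*d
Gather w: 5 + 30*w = 30*w + 5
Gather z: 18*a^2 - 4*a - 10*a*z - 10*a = 18*a^2 - 10*a*z - 14*a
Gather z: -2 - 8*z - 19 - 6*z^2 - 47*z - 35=-6*z^2 - 55*z - 56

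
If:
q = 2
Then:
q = 2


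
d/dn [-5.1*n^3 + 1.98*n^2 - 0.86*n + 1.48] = -15.3*n^2 + 3.96*n - 0.86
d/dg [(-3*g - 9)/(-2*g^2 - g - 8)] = 3*(2*g^2 + g - (g + 3)*(4*g + 1) + 8)/(2*g^2 + g + 8)^2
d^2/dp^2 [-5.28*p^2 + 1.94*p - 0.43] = -10.5600000000000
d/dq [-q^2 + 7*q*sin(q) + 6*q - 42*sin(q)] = 7*q*cos(q) - 2*q + 7*sin(q) - 42*cos(q) + 6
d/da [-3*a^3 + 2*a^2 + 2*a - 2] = -9*a^2 + 4*a + 2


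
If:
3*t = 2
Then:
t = 2/3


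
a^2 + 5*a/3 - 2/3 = (a - 1/3)*(a + 2)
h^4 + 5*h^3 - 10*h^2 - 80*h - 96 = (h - 4)*(h + 2)*(h + 3)*(h + 4)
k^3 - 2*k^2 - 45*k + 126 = (k - 6)*(k - 3)*(k + 7)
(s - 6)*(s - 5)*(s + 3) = s^3 - 8*s^2 - 3*s + 90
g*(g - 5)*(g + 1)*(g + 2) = g^4 - 2*g^3 - 13*g^2 - 10*g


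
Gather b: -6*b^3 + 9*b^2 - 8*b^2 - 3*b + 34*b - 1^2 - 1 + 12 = -6*b^3 + b^2 + 31*b + 10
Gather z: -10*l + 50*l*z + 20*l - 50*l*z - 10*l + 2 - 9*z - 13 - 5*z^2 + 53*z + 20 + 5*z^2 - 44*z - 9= 0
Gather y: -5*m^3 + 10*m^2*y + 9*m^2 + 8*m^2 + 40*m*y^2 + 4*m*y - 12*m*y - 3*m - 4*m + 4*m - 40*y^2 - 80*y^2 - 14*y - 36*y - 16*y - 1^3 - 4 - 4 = -5*m^3 + 17*m^2 - 3*m + y^2*(40*m - 120) + y*(10*m^2 - 8*m - 66) - 9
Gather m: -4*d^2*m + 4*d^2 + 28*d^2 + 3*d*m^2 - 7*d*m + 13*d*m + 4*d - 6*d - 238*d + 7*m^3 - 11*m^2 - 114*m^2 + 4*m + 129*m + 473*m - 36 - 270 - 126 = 32*d^2 - 240*d + 7*m^3 + m^2*(3*d - 125) + m*(-4*d^2 + 6*d + 606) - 432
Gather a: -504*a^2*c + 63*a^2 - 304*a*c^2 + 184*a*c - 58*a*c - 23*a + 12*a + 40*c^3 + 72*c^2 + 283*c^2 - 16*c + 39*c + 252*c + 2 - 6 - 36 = a^2*(63 - 504*c) + a*(-304*c^2 + 126*c - 11) + 40*c^3 + 355*c^2 + 275*c - 40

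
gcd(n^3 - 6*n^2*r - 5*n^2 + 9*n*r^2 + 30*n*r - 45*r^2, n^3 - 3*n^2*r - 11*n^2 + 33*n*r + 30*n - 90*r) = -n^2 + 3*n*r + 5*n - 15*r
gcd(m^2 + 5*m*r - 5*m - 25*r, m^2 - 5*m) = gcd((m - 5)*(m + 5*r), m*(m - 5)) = m - 5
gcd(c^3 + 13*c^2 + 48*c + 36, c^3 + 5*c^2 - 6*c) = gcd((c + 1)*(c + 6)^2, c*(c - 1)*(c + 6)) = c + 6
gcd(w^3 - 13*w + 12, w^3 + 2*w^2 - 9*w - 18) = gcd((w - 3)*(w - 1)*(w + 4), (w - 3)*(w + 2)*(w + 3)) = w - 3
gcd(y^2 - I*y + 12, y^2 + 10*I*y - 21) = y + 3*I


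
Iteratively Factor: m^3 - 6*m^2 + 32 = (m - 4)*(m^2 - 2*m - 8) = (m - 4)*(m + 2)*(m - 4)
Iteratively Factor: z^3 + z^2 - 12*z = (z)*(z^2 + z - 12) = z*(z + 4)*(z - 3)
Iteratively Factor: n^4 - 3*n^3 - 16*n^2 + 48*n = (n + 4)*(n^3 - 7*n^2 + 12*n) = (n - 3)*(n + 4)*(n^2 - 4*n) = (n - 4)*(n - 3)*(n + 4)*(n)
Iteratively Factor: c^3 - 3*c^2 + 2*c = (c - 2)*(c^2 - c) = c*(c - 2)*(c - 1)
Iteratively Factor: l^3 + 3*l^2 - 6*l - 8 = (l - 2)*(l^2 + 5*l + 4) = (l - 2)*(l + 1)*(l + 4)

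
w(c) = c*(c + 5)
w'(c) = 2*c + 5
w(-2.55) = -6.25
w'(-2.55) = -0.10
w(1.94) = 13.46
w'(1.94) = 8.88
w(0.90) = 5.31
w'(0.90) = 6.80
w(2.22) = 16.03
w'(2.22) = 9.44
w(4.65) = 44.87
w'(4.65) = 14.30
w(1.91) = 13.20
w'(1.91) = 8.82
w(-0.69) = -2.97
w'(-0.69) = 3.62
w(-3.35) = -5.53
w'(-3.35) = -1.70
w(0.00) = 0.00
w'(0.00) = 5.00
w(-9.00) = 36.00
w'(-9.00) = -13.00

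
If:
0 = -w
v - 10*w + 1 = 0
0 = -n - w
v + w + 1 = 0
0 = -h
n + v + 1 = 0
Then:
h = 0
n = 0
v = -1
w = 0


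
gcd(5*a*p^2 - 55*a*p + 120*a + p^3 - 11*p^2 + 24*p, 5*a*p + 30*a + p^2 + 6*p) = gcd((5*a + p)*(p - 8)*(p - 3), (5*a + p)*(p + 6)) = 5*a + p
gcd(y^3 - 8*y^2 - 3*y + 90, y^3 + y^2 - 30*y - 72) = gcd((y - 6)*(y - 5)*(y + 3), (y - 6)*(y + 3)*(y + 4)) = y^2 - 3*y - 18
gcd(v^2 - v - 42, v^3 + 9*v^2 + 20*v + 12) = v + 6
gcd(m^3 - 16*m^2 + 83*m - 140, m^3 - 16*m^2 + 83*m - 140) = m^3 - 16*m^2 + 83*m - 140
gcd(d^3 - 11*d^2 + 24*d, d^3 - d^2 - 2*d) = d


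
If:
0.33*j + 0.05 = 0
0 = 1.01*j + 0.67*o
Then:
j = -0.15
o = 0.23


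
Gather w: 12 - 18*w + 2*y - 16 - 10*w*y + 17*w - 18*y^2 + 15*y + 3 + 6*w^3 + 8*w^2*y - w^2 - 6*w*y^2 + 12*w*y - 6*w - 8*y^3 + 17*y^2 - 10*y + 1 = 6*w^3 + w^2*(8*y - 1) + w*(-6*y^2 + 2*y - 7) - 8*y^3 - y^2 + 7*y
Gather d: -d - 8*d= -9*d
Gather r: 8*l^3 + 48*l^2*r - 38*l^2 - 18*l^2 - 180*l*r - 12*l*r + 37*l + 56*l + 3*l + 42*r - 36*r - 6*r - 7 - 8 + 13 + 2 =8*l^3 - 56*l^2 + 96*l + r*(48*l^2 - 192*l)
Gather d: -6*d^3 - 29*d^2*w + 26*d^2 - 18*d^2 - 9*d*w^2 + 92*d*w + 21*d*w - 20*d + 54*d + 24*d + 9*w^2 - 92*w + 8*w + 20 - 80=-6*d^3 + d^2*(8 - 29*w) + d*(-9*w^2 + 113*w + 58) + 9*w^2 - 84*w - 60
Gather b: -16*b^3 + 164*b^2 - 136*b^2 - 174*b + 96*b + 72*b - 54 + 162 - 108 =-16*b^3 + 28*b^2 - 6*b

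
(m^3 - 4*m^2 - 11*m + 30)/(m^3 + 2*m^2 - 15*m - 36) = (m^2 - 7*m + 10)/(m^2 - m - 12)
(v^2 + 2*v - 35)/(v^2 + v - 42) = (v - 5)/(v - 6)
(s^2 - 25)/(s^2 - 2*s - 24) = (25 - s^2)/(-s^2 + 2*s + 24)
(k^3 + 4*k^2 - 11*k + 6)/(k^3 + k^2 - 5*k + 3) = (k + 6)/(k + 3)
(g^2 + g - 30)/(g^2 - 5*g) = (g + 6)/g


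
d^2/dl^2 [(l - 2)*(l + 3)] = 2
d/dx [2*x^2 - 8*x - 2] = 4*x - 8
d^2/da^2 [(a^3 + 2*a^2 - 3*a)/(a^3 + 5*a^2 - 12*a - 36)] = 6*(-a^6 + 9*a^5 + 81*a^4 + 279*a^3 + 576*a^2 + 756*a + 1296)/(a^9 + 15*a^8 + 39*a^7 - 343*a^6 - 1548*a^5 + 2052*a^4 + 15120*a^3 + 3888*a^2 - 46656*a - 46656)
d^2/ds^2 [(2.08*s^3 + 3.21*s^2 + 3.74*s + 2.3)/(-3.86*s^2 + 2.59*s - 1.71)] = (-2.8421709430404e-14*s^5 - 176.079516*s^3 - 23.214252*s^2 + 249.588816*s - 52.395394)/(57.512456*s^6 - 115.769892*s^5 + 154.114746*s^4 - 119.947303*s^3 + 68.273631*s^2 - 22.720257*s + 5.000211)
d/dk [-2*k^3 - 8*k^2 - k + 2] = -6*k^2 - 16*k - 1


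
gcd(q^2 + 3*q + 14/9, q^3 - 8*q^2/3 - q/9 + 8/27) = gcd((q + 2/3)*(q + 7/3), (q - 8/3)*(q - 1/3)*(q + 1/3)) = 1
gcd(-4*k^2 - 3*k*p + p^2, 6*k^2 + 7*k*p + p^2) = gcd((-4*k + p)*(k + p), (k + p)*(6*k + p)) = k + p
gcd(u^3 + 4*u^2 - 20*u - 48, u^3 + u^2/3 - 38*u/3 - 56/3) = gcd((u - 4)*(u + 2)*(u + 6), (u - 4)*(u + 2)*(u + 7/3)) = u^2 - 2*u - 8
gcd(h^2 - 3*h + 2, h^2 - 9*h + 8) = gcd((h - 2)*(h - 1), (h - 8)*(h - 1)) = h - 1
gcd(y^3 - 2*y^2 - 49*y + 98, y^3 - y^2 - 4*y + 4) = y - 2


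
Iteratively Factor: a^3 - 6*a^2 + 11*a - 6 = (a - 3)*(a^2 - 3*a + 2) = (a - 3)*(a - 1)*(a - 2)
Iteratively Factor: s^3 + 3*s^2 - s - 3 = (s + 1)*(s^2 + 2*s - 3) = (s - 1)*(s + 1)*(s + 3)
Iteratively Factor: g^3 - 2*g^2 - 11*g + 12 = (g - 1)*(g^2 - g - 12) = (g - 4)*(g - 1)*(g + 3)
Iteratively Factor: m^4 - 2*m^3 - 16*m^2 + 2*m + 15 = (m + 3)*(m^3 - 5*m^2 - m + 5) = (m - 5)*(m + 3)*(m^2 - 1) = (m - 5)*(m - 1)*(m + 3)*(m + 1)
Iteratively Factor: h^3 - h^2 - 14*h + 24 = (h - 2)*(h^2 + h - 12) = (h - 3)*(h - 2)*(h + 4)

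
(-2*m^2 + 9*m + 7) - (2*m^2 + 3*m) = -4*m^2 + 6*m + 7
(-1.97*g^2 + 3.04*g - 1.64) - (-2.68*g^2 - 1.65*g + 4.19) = 0.71*g^2 + 4.69*g - 5.83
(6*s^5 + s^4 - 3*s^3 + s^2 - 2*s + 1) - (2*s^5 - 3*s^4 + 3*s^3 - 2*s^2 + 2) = 4*s^5 + 4*s^4 - 6*s^3 + 3*s^2 - 2*s - 1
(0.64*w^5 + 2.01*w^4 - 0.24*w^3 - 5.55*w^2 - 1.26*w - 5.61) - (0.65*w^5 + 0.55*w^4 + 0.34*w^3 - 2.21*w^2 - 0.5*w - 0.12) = -0.01*w^5 + 1.46*w^4 - 0.58*w^3 - 3.34*w^2 - 0.76*w - 5.49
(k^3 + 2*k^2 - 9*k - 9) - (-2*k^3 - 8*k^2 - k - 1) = 3*k^3 + 10*k^2 - 8*k - 8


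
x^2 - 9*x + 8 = (x - 8)*(x - 1)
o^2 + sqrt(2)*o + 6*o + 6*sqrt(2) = (o + 6)*(o + sqrt(2))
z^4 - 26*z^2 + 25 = (z - 5)*(z - 1)*(z + 1)*(z + 5)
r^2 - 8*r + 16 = (r - 4)^2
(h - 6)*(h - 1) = h^2 - 7*h + 6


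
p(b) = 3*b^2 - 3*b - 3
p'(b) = 6*b - 3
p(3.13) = 17.00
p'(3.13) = 15.78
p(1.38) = -1.43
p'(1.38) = 5.28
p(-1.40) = 7.08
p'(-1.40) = -11.40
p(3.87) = 30.32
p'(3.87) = 20.22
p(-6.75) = 153.94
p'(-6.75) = -43.50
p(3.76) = 28.13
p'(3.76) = 19.56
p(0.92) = -3.22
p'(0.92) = 2.52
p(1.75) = 0.94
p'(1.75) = 7.50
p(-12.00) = 465.00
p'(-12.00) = -75.00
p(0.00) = -3.00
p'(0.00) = -3.00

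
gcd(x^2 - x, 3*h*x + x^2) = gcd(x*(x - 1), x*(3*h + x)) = x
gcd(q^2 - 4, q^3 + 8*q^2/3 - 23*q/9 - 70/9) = q + 2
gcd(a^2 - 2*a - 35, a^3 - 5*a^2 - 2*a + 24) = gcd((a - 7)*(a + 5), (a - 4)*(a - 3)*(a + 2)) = 1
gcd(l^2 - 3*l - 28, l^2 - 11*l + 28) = l - 7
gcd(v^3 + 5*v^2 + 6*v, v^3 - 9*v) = v^2 + 3*v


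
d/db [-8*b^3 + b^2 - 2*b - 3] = -24*b^2 + 2*b - 2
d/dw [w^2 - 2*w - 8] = 2*w - 2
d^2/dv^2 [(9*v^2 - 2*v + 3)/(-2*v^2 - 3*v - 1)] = 4*(31*v^3 + 9*v^2 - 33*v - 18)/(8*v^6 + 36*v^5 + 66*v^4 + 63*v^3 + 33*v^2 + 9*v + 1)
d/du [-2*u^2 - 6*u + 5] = -4*u - 6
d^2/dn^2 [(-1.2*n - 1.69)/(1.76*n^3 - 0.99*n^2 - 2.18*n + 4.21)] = (-22.30272*n^5 - 50.274048*n^4 + 35.553936*n^3 + 135.665178*n^2 + 23.240316*n - 52.177334)/(5.451776*n^9 - 9.199872*n^8 - 15.083376*n^7 + 60.942981*n^6 - 25.330206*n^5 - 98.653533*n^4 + 137.739148*n^3 + 7.382235*n^2 - 115.915614*n + 74.618461)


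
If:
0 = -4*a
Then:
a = 0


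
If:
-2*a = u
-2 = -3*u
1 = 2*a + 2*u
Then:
No Solution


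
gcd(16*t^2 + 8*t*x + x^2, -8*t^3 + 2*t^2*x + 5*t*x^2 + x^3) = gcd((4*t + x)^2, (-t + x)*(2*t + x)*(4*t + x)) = 4*t + x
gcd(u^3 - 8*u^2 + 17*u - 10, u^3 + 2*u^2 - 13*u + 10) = u^2 - 3*u + 2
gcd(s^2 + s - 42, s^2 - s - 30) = s - 6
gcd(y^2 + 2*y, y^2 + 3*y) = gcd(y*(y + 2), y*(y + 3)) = y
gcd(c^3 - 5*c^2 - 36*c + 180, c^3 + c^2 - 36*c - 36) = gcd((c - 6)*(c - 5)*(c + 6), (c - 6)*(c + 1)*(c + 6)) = c^2 - 36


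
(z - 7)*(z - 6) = z^2 - 13*z + 42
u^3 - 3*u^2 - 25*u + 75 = (u - 5)*(u - 3)*(u + 5)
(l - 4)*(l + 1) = l^2 - 3*l - 4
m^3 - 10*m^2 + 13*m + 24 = (m - 8)*(m - 3)*(m + 1)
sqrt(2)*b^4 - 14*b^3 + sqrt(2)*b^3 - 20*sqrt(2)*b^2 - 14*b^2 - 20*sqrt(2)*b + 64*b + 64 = (b - 8*sqrt(2))*(b - sqrt(2))*(b + 2*sqrt(2))*(sqrt(2)*b + sqrt(2))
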